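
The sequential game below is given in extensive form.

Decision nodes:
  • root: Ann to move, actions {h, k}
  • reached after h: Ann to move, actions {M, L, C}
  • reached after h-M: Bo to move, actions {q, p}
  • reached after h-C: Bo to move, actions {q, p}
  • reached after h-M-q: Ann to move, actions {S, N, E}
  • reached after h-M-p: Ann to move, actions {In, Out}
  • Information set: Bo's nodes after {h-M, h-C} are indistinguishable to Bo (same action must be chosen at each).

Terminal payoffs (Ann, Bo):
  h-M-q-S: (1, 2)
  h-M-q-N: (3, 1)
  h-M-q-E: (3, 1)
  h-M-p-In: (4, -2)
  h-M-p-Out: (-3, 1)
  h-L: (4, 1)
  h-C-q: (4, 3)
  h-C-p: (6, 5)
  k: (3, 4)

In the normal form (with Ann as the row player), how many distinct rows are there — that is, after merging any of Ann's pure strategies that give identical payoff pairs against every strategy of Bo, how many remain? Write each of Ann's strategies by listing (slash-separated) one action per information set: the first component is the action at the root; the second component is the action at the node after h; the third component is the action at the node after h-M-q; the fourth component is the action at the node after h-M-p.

Ann has 36 pure strategies: h/M/S/In, h/M/S/Out, h/M/N/In, h/M/N/Out, h/M/E/In, h/M/E/Out, h/L/S/In, h/L/S/Out, h/L/N/In, h/L/N/Out, h/L/E/In, h/L/E/Out, h/C/S/In, h/C/S/Out, h/C/N/In, h/C/N/Out, h/C/E/In, h/C/E/Out, k/M/S/In, k/M/S/Out, k/M/N/In, k/M/N/Out, k/M/E/In, k/M/E/Out, k/L/S/In, k/L/S/Out, k/L/N/In, k/L/N/Out, k/L/E/In, k/L/E/Out, k/C/S/In, k/C/S/Out, k/C/N/In, k/C/N/Out, k/C/E/In, k/C/E/Out. Columns: q, p.
{h/M/S/In} → row (1,2) (4,-2)
{h/M/S/Out} → row (1,2) (-3,1)
{h/M/N/In, h/M/E/In} → row (3,1) (4,-2)
{h/M/N/Out, h/M/E/Out} → row (3,1) (-3,1)
{h/L/S/In, h/L/S/Out, h/L/N/In, h/L/N/Out, h/L/E/In, h/L/E/Out} → row (4,1) (4,1)
{h/C/S/In, h/C/S/Out, h/C/N/In, h/C/N/Out, h/C/E/In, h/C/E/Out} → row (4,3) (6,5)
{k/M/S/In, k/M/S/Out, k/M/N/In, k/M/N/Out, k/M/E/In, k/M/E/Out, k/L/S/In, k/L/S/Out, k/L/N/In, k/L/N/Out, k/L/E/In, k/L/E/Out, k/C/S/In, k/C/S/Out, k/C/N/In, k/C/N/Out, k/C/E/In, k/C/E/Out} → row (3,4) (3,4)
That's 7 distinct rows out of 36 strategies.

7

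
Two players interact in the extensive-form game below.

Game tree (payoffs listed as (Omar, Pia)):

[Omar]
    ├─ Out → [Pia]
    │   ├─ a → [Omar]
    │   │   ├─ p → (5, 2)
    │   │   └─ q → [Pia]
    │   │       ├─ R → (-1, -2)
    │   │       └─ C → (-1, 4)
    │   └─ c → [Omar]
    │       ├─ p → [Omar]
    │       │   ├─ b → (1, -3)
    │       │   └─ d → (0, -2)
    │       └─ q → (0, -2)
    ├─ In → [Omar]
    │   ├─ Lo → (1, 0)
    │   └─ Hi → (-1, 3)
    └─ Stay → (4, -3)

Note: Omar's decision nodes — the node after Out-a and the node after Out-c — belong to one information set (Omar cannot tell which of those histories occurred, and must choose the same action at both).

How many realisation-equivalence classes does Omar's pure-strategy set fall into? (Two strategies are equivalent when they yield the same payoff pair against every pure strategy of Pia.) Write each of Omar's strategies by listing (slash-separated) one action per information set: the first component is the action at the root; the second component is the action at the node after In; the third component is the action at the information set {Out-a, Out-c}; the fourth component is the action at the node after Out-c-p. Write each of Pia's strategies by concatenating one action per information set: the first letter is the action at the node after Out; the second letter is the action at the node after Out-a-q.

Omar has 24 pure strategies: Out/Lo/p/b, Out/Lo/p/d, Out/Lo/q/b, Out/Lo/q/d, Out/Hi/p/b, Out/Hi/p/d, Out/Hi/q/b, Out/Hi/q/d, In/Lo/p/b, In/Lo/p/d, In/Lo/q/b, In/Lo/q/d, In/Hi/p/b, In/Hi/p/d, In/Hi/q/b, In/Hi/q/d, Stay/Lo/p/b, Stay/Lo/p/d, Stay/Lo/q/b, Stay/Lo/q/d, Stay/Hi/p/b, Stay/Hi/p/d, Stay/Hi/q/b, Stay/Hi/q/d. Columns: aR, aC, cR, cC.
{Out/Lo/p/b, Out/Hi/p/b} → row (5,2) (5,2) (1,-3) (1,-3)
{Out/Lo/p/d, Out/Hi/p/d} → row (5,2) (5,2) (0,-2) (0,-2)
{Out/Lo/q/b, Out/Lo/q/d, Out/Hi/q/b, Out/Hi/q/d} → row (-1,-2) (-1,4) (0,-2) (0,-2)
{In/Lo/p/b, In/Lo/p/d, In/Lo/q/b, In/Lo/q/d} → row (1,0) (1,0) (1,0) (1,0)
{In/Hi/p/b, In/Hi/p/d, In/Hi/q/b, In/Hi/q/d} → row (-1,3) (-1,3) (-1,3) (-1,3)
{Stay/Lo/p/b, Stay/Lo/p/d, Stay/Lo/q/b, Stay/Lo/q/d, Stay/Hi/p/b, Stay/Hi/p/d, Stay/Hi/q/b, Stay/Hi/q/d} → row (4,-3) (4,-3) (4,-3) (4,-3)
That's 6 distinct rows out of 24 strategies.

6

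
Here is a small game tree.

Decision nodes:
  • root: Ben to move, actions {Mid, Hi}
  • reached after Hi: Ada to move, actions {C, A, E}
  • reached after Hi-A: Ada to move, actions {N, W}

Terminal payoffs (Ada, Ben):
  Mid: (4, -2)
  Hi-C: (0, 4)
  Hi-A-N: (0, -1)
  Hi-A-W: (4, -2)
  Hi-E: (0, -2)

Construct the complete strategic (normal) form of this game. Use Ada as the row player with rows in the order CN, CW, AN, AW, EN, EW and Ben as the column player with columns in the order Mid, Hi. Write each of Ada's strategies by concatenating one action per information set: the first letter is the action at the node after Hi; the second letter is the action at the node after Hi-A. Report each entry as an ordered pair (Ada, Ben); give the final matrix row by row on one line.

          Mid       Hi
  CN   (4,-2)    (0,4)
  CW   (4,-2)    (0,4)
  AN   (4,-2)   (0,-1)
  AW   (4,-2)   (4,-2)
  EN   (4,-2)   (0,-2)
  EW   (4,-2)   (0,-2)

CN: (4,-2) (0,4) | CW: (4,-2) (0,4) | AN: (4,-2) (0,-1) | AW: (4,-2) (4,-2) | EN: (4,-2) (0,-2) | EW: (4,-2) (0,-2)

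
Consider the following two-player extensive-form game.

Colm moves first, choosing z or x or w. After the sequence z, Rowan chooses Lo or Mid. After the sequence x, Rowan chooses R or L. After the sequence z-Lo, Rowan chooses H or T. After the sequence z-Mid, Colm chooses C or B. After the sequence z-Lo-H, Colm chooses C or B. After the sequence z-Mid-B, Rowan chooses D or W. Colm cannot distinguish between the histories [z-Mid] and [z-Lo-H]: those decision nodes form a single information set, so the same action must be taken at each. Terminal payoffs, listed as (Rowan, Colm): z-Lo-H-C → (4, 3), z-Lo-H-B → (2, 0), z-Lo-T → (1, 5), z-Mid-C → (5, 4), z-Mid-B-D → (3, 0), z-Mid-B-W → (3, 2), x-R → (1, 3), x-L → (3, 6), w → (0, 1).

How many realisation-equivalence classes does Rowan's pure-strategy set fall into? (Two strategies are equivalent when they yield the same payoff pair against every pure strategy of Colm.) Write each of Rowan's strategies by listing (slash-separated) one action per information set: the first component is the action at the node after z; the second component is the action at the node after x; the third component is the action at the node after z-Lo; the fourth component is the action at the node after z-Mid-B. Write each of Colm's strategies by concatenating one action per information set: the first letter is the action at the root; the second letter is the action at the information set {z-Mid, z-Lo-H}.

Rowan has 16 pure strategies: Lo/R/H/D, Lo/R/H/W, Lo/R/T/D, Lo/R/T/W, Lo/L/H/D, Lo/L/H/W, Lo/L/T/D, Lo/L/T/W, Mid/R/H/D, Mid/R/H/W, Mid/R/T/D, Mid/R/T/W, Mid/L/H/D, Mid/L/H/W, Mid/L/T/D, Mid/L/T/W. Columns: zC, zB, xC, xB, wC, wB.
{Lo/R/H/D, Lo/R/H/W} → row (4,3) (2,0) (1,3) (1,3) (0,1) (0,1)
{Lo/R/T/D, Lo/R/T/W} → row (1,5) (1,5) (1,3) (1,3) (0,1) (0,1)
{Lo/L/H/D, Lo/L/H/W} → row (4,3) (2,0) (3,6) (3,6) (0,1) (0,1)
{Lo/L/T/D, Lo/L/T/W} → row (1,5) (1,5) (3,6) (3,6) (0,1) (0,1)
{Mid/R/H/D, Mid/R/T/D} → row (5,4) (3,0) (1,3) (1,3) (0,1) (0,1)
{Mid/R/H/W, Mid/R/T/W} → row (5,4) (3,2) (1,3) (1,3) (0,1) (0,1)
{Mid/L/H/D, Mid/L/T/D} → row (5,4) (3,0) (3,6) (3,6) (0,1) (0,1)
{Mid/L/H/W, Mid/L/T/W} → row (5,4) (3,2) (3,6) (3,6) (0,1) (0,1)
That's 8 distinct rows out of 16 strategies.

8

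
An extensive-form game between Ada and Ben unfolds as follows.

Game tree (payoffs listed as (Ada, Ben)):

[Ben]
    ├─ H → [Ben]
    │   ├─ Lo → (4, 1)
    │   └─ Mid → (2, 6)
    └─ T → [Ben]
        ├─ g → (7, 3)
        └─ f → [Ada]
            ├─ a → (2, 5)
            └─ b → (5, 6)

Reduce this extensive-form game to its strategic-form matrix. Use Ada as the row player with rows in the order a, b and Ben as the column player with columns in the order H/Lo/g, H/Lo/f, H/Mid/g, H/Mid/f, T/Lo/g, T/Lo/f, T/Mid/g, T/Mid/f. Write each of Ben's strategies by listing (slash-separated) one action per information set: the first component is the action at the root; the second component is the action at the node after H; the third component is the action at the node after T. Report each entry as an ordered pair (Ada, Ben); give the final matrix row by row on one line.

       H/Lo/g   H/Lo/f  H/Mid/g  H/Mid/f   T/Lo/g   T/Lo/f  T/Mid/g  T/Mid/f
   a    (4,1)    (4,1)    (2,6)    (2,6)    (7,3)    (2,5)    (7,3)    (2,5)
   b    (4,1)    (4,1)    (2,6)    (2,6)    (7,3)    (5,6)    (7,3)    (5,6)

a: (4,1) (4,1) (2,6) (2,6) (7,3) (2,5) (7,3) (2,5) | b: (4,1) (4,1) (2,6) (2,6) (7,3) (5,6) (7,3) (5,6)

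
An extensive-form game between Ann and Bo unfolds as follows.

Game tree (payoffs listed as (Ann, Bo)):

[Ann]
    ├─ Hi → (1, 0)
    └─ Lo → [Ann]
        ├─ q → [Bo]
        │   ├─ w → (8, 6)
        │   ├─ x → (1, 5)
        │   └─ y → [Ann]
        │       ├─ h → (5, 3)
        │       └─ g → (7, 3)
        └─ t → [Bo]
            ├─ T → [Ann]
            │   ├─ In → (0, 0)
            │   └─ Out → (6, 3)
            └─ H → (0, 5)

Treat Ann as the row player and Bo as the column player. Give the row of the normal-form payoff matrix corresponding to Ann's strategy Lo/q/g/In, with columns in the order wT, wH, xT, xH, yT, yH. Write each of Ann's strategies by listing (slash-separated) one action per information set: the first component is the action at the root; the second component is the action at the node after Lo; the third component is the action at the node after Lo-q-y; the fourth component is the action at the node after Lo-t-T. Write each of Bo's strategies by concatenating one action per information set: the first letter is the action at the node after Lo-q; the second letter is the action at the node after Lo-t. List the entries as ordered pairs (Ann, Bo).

vs wT: Ann plays Lo → Ann plays q at [Lo] → Bo plays w at [Lo-q] → (8, 6)
vs wH: Ann plays Lo → Ann plays q at [Lo] → Bo plays w at [Lo-q] → (8, 6)
vs xT: Ann plays Lo → Ann plays q at [Lo] → Bo plays x at [Lo-q] → (1, 5)
vs xH: Ann plays Lo → Ann plays q at [Lo] → Bo plays x at [Lo-q] → (1, 5)
vs yT: Ann plays Lo → Ann plays q at [Lo] → Bo plays y at [Lo-q] → Ann plays g at [Lo-q-y] → (7, 3)
vs yH: Ann plays Lo → Ann plays q at [Lo] → Bo plays y at [Lo-q] → Ann plays g at [Lo-q-y] → (7, 3)

(8,6) (8,6) (1,5) (1,5) (7,3) (7,3)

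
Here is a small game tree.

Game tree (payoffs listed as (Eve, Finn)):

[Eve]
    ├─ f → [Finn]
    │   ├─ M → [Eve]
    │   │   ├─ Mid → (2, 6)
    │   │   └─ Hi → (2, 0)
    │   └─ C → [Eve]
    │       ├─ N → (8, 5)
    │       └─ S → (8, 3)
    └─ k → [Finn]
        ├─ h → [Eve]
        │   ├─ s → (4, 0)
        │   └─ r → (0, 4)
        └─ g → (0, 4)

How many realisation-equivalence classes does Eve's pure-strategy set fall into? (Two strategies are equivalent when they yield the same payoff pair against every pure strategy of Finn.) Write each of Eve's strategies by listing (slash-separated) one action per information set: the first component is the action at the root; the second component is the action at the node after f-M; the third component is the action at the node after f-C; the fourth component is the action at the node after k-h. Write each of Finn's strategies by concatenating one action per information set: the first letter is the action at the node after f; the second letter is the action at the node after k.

6

Eve has 16 pure strategies: f/Mid/N/s, f/Mid/N/r, f/Mid/S/s, f/Mid/S/r, f/Hi/N/s, f/Hi/N/r, f/Hi/S/s, f/Hi/S/r, k/Mid/N/s, k/Mid/N/r, k/Mid/S/s, k/Mid/S/r, k/Hi/N/s, k/Hi/N/r, k/Hi/S/s, k/Hi/S/r. Columns: Mh, Mg, Ch, Cg.
{f/Mid/N/s, f/Mid/N/r} → row (2,6) (2,6) (8,5) (8,5)
{f/Mid/S/s, f/Mid/S/r} → row (2,6) (2,6) (8,3) (8,3)
{f/Hi/N/s, f/Hi/N/r} → row (2,0) (2,0) (8,5) (8,5)
{f/Hi/S/s, f/Hi/S/r} → row (2,0) (2,0) (8,3) (8,3)
{k/Mid/N/s, k/Mid/S/s, k/Hi/N/s, k/Hi/S/s} → row (4,0) (0,4) (4,0) (0,4)
{k/Mid/N/r, k/Mid/S/r, k/Hi/N/r, k/Hi/S/r} → row (0,4) (0,4) (0,4) (0,4)
That's 6 distinct rows out of 16 strategies.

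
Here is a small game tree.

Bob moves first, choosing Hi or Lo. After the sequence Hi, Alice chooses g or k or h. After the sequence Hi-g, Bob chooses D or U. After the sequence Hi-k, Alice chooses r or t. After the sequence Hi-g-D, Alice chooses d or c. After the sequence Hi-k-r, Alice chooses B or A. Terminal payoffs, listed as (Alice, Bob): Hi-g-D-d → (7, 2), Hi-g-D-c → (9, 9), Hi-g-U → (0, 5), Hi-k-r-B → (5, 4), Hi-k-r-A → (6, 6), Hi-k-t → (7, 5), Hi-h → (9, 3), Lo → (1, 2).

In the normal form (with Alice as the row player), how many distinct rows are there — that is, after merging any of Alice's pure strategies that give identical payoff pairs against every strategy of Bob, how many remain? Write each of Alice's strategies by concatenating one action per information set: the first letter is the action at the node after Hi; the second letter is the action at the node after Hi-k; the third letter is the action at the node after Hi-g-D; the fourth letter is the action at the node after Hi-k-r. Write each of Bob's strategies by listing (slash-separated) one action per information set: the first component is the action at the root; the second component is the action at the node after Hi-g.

Alice has 24 pure strategies: grdB, grdA, grcB, grcA, gtdB, gtdA, gtcB, gtcA, krdB, krdA, krcB, krcA, ktdB, ktdA, ktcB, ktcA, hrdB, hrdA, hrcB, hrcA, htdB, htdA, htcB, htcA. Columns: Hi/D, Hi/U, Lo/D, Lo/U.
{grdB, grdA, gtdB, gtdA} → row (7,2) (0,5) (1,2) (1,2)
{grcB, grcA, gtcB, gtcA} → row (9,9) (0,5) (1,2) (1,2)
{krdB, krcB} → row (5,4) (5,4) (1,2) (1,2)
{krdA, krcA} → row (6,6) (6,6) (1,2) (1,2)
{ktdB, ktdA, ktcB, ktcA} → row (7,5) (7,5) (1,2) (1,2)
{hrdB, hrdA, hrcB, hrcA, htdB, htdA, htcB, htcA} → row (9,3) (9,3) (1,2) (1,2)
That's 6 distinct rows out of 24 strategies.

6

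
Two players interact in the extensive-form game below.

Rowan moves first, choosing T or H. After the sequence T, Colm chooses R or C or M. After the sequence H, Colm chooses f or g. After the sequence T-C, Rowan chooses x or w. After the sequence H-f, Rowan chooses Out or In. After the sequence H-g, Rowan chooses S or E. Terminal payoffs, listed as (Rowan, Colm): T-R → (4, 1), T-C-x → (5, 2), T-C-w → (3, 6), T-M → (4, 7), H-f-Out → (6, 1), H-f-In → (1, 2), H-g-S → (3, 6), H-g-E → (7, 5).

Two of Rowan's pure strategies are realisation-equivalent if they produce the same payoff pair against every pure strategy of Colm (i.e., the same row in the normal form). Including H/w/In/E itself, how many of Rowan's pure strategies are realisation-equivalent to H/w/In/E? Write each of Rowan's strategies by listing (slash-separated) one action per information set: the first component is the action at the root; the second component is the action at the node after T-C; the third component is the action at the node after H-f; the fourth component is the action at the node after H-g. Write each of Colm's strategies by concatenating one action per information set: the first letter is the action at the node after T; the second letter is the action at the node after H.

Row for H/w/In/E (columns Rf, Rg, Cf, Cg, Mf, Mg): (1,2) (7,5) (1,2) (7,5) (1,2) (7,5).
Under H/w/In/E, Rowan's choice at the node after T-C can never be reached regardless of what Colm does, so varying those choices leaves every outcome unchanged.
Holding the reachable choices fixed and varying the unreachable one freely already gives 2 equivalent strategies.
No other strategy reproduces this row, so those 2 are the full class: H/x/In/E, H/w/In/E.

2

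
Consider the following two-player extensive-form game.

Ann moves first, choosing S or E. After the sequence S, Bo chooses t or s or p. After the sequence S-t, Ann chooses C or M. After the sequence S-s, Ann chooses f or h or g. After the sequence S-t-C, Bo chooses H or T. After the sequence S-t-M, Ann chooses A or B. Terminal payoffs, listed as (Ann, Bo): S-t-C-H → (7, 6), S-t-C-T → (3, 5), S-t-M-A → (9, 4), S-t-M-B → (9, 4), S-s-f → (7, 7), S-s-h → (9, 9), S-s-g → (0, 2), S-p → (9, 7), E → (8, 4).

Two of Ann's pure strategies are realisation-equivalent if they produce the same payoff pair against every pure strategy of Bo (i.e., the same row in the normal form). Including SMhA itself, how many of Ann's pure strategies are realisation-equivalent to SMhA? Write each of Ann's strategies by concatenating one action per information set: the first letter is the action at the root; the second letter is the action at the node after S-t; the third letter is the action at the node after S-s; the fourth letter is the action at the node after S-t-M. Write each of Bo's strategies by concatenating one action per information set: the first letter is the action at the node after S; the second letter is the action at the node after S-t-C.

Row for SMhA (columns tH, tT, sH, sT, pH, pT): (9,4) (9,4) (9,9) (9,9) (9,7) (9,7).
Every one of Ann's information sets is on the play path for some reply by Bo when Ann follows SMhA.
Even so, SMhB happens to produce the same payoff in every column — so 2 strategies share this row.

2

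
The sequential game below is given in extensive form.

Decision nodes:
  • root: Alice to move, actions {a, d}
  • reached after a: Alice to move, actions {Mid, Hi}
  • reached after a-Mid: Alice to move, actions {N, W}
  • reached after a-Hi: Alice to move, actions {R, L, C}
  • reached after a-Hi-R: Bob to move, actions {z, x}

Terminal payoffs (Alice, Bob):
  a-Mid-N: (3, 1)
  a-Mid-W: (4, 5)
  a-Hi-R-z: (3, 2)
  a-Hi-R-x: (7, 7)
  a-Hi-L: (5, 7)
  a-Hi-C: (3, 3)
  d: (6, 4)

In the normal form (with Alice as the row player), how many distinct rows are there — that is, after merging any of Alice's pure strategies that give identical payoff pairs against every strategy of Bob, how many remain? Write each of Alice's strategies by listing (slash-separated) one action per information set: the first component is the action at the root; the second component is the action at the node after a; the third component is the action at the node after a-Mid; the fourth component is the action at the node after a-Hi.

6

Alice has 24 pure strategies: a/Mid/N/R, a/Mid/N/L, a/Mid/N/C, a/Mid/W/R, a/Mid/W/L, a/Mid/W/C, a/Hi/N/R, a/Hi/N/L, a/Hi/N/C, a/Hi/W/R, a/Hi/W/L, a/Hi/W/C, d/Mid/N/R, d/Mid/N/L, d/Mid/N/C, d/Mid/W/R, d/Mid/W/L, d/Mid/W/C, d/Hi/N/R, d/Hi/N/L, d/Hi/N/C, d/Hi/W/R, d/Hi/W/L, d/Hi/W/C. Columns: z, x.
{a/Mid/N/R, a/Mid/N/L, a/Mid/N/C} → row (3,1) (3,1)
{a/Mid/W/R, a/Mid/W/L, a/Mid/W/C} → row (4,5) (4,5)
{a/Hi/N/R, a/Hi/W/R} → row (3,2) (7,7)
{a/Hi/N/L, a/Hi/W/L} → row (5,7) (5,7)
{a/Hi/N/C, a/Hi/W/C} → row (3,3) (3,3)
{d/Mid/N/R, d/Mid/N/L, d/Mid/N/C, d/Mid/W/R, d/Mid/W/L, d/Mid/W/C, d/Hi/N/R, d/Hi/N/L, d/Hi/N/C, d/Hi/W/R, d/Hi/W/L, d/Hi/W/C} → row (6,4) (6,4)
That's 6 distinct rows out of 24 strategies.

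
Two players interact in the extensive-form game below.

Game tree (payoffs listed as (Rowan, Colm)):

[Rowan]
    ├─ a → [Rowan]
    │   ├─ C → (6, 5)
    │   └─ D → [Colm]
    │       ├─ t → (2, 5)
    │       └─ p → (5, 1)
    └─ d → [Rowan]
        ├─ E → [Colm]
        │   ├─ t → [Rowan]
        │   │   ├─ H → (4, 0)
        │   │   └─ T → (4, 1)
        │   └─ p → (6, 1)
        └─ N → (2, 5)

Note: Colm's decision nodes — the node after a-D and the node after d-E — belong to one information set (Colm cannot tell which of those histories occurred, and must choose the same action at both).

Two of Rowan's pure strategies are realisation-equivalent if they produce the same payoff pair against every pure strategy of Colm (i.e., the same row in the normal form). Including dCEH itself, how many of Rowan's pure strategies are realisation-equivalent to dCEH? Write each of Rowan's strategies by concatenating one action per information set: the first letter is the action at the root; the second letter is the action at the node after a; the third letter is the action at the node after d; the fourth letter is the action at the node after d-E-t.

Row for dCEH (columns t, p): (4,0) (6,1).
Under dCEH, Rowan's choice at the node after a can never be reached regardless of what Colm does, so varying those choices leaves every outcome unchanged.
Holding the reachable choices fixed and varying the unreachable one freely already gives 2 equivalent strategies.
No other strategy reproduces this row, so those 2 are the full class: dCEH, dDEH.

2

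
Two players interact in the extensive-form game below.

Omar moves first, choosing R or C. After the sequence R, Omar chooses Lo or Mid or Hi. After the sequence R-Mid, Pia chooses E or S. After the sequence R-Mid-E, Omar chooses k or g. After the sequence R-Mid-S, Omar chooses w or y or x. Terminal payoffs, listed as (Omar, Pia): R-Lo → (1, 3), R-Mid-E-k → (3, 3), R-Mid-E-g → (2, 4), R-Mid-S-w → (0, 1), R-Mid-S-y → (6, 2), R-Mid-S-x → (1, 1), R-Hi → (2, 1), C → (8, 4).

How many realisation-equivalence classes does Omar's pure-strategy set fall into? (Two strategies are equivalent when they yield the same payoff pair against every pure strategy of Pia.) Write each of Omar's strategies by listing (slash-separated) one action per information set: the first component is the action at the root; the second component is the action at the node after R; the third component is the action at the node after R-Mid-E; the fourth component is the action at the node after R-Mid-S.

Omar has 36 pure strategies: R/Lo/k/w, R/Lo/k/y, R/Lo/k/x, R/Lo/g/w, R/Lo/g/y, R/Lo/g/x, R/Mid/k/w, R/Mid/k/y, R/Mid/k/x, R/Mid/g/w, R/Mid/g/y, R/Mid/g/x, R/Hi/k/w, R/Hi/k/y, R/Hi/k/x, R/Hi/g/w, R/Hi/g/y, R/Hi/g/x, C/Lo/k/w, C/Lo/k/y, C/Lo/k/x, C/Lo/g/w, C/Lo/g/y, C/Lo/g/x, C/Mid/k/w, C/Mid/k/y, C/Mid/k/x, C/Mid/g/w, C/Mid/g/y, C/Mid/g/x, C/Hi/k/w, C/Hi/k/y, C/Hi/k/x, C/Hi/g/w, C/Hi/g/y, C/Hi/g/x. Columns: E, S.
{R/Lo/k/w, R/Lo/k/y, R/Lo/k/x, R/Lo/g/w, R/Lo/g/y, R/Lo/g/x} → row (1,3) (1,3)
{R/Mid/k/w} → row (3,3) (0,1)
{R/Mid/k/y} → row (3,3) (6,2)
{R/Mid/k/x} → row (3,3) (1,1)
{R/Mid/g/w} → row (2,4) (0,1)
{R/Mid/g/y} → row (2,4) (6,2)
{R/Mid/g/x} → row (2,4) (1,1)
{R/Hi/k/w, R/Hi/k/y, R/Hi/k/x, R/Hi/g/w, R/Hi/g/y, R/Hi/g/x} → row (2,1) (2,1)
{C/Lo/k/w, C/Lo/k/y, C/Lo/k/x, C/Lo/g/w, C/Lo/g/y, C/Lo/g/x, C/Mid/k/w, C/Mid/k/y, C/Mid/k/x, C/Mid/g/w, C/Mid/g/y, C/Mid/g/x, C/Hi/k/w, C/Hi/k/y, C/Hi/k/x, C/Hi/g/w, C/Hi/g/y, C/Hi/g/x} → row (8,4) (8,4)
That's 9 distinct rows out of 36 strategies.

9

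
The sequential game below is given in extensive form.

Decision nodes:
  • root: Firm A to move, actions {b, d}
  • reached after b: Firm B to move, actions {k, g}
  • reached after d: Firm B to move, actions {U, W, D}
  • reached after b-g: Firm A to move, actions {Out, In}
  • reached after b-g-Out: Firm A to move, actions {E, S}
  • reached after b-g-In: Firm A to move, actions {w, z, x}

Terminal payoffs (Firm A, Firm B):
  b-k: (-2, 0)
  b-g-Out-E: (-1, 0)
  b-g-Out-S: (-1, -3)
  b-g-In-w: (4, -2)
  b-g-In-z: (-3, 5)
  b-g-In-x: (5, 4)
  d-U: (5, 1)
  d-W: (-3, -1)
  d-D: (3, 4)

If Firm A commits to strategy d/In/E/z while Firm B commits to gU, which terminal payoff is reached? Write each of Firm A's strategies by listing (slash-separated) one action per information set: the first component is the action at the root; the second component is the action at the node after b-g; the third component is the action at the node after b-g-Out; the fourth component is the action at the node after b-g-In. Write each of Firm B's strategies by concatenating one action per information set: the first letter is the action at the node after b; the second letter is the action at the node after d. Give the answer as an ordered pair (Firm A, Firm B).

(5, 1)

Trace the play path from the root:
  Firm A plays d
  Firm B plays U at [d]
→ terminal payoff (5, 1).
(Firm A's choice at the node after b-g is never reached on this path, so it doesn't affect the outcome.)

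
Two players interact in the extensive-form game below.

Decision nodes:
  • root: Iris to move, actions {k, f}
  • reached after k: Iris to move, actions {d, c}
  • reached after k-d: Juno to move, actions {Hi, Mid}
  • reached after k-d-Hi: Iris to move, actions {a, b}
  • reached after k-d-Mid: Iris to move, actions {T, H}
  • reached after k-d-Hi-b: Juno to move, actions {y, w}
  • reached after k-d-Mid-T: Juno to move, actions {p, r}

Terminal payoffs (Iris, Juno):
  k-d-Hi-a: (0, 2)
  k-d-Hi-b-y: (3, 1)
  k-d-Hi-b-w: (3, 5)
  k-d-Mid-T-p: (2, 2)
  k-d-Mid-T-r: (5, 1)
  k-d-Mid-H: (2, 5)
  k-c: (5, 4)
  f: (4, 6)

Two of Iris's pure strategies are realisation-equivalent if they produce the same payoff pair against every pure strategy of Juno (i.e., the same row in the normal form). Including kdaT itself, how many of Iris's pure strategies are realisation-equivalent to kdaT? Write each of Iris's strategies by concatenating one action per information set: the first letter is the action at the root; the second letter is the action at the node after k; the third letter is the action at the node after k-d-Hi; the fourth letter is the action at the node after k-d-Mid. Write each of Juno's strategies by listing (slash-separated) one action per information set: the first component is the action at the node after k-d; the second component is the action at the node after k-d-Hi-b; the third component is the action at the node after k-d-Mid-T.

1

Row for kdaT (columns Hi/y/p, Hi/y/r, Hi/w/p, Hi/w/r, Mid/y/p, Mid/y/r, Mid/w/p, Mid/w/r): (0,2) (0,2) (0,2) (0,2) (2,2) (5,1) (2,2) (5,1).
Every one of Iris's information sets is on the play path for some reply by Juno when Iris follows kdaT.
Changing the action at any of them therefore changes at least one column, so only kdaT itself gives this row.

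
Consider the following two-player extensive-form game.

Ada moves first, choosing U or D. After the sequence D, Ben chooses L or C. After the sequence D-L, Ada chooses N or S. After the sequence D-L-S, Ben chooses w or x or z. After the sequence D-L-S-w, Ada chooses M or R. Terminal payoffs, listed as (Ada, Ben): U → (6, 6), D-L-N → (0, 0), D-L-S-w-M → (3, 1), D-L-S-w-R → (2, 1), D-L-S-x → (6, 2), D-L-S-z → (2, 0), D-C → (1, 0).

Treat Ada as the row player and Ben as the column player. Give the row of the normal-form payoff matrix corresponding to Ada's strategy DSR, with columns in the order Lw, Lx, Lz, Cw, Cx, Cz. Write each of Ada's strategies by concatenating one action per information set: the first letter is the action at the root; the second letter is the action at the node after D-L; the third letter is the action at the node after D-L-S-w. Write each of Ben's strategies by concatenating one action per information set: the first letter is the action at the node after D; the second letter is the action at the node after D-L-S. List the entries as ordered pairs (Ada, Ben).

vs Lw: Ada plays D → Ben plays L at [D] → Ada plays S at [D-L] → Ben plays w at [D-L-S] → Ada plays R at [D-L-S-w] → (2, 1)
vs Lx: Ada plays D → Ben plays L at [D] → Ada plays S at [D-L] → Ben plays x at [D-L-S] → (6, 2)
vs Lz: Ada plays D → Ben plays L at [D] → Ada plays S at [D-L] → Ben plays z at [D-L-S] → (2, 0)
vs Cw: Ada plays D → Ben plays C at [D] → (1, 0)
vs Cx: Ada plays D → Ben plays C at [D] → (1, 0)
vs Cz: Ada plays D → Ben plays C at [D] → (1, 0)

(2,1) (6,2) (2,0) (1,0) (1,0) (1,0)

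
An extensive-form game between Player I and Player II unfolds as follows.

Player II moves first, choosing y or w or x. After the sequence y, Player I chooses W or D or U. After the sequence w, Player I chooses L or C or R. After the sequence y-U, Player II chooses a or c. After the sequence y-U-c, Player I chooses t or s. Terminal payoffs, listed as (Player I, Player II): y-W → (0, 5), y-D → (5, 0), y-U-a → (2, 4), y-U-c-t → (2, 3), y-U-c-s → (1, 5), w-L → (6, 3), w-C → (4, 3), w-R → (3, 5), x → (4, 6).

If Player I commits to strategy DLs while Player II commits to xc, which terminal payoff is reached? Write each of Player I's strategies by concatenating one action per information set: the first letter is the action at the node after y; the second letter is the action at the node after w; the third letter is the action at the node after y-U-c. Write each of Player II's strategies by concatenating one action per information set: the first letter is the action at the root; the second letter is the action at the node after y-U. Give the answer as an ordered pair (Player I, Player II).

(4, 6)

Trace the play path from the root:
  Player II plays x
→ terminal payoff (4, 6).
(Player I's choice at the node after y is never reached on this path, so it doesn't affect the outcome.)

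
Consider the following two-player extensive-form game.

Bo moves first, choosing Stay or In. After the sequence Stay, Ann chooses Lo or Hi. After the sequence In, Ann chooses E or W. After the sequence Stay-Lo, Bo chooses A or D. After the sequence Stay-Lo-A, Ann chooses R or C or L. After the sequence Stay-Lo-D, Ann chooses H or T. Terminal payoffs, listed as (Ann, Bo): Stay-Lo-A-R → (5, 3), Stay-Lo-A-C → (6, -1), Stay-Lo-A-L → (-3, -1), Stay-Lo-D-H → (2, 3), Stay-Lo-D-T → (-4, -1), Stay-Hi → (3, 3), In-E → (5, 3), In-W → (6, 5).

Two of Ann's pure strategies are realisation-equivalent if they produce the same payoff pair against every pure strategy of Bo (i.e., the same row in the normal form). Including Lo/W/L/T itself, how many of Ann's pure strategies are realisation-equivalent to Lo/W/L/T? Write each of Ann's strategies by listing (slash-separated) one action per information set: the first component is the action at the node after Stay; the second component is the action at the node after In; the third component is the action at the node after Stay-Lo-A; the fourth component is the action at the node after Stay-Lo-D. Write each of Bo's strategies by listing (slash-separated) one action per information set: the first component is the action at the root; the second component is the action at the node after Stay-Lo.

1

Row for Lo/W/L/T (columns Stay/A, Stay/D, In/A, In/D): (-3,-1) (-4,-1) (6,5) (6,5).
Every one of Ann's information sets is on the play path for some reply by Bo when Ann follows Lo/W/L/T.
Changing the action at any of them therefore changes at least one column, so only Lo/W/L/T itself gives this row.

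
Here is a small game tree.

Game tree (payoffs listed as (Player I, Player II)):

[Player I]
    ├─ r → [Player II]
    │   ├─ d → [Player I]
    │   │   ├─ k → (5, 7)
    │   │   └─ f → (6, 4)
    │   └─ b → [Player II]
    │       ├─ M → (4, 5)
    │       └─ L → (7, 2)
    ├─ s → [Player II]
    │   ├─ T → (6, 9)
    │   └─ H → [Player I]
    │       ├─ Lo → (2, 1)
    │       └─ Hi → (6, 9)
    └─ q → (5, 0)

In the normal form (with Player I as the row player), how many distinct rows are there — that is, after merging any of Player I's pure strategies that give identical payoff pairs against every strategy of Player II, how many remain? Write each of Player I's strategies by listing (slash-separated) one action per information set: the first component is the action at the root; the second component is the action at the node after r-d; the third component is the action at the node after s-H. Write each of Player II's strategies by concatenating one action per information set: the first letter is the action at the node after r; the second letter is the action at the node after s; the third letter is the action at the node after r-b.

5

Player I has 12 pure strategies: r/k/Lo, r/k/Hi, r/f/Lo, r/f/Hi, s/k/Lo, s/k/Hi, s/f/Lo, s/f/Hi, q/k/Lo, q/k/Hi, q/f/Lo, q/f/Hi. Columns: dTM, dTL, dHM, dHL, bTM, bTL, bHM, bHL.
{r/k/Lo, r/k/Hi} → row (5,7) (5,7) (5,7) (5,7) (4,5) (7,2) (4,5) (7,2)
{r/f/Lo, r/f/Hi} → row (6,4) (6,4) (6,4) (6,4) (4,5) (7,2) (4,5) (7,2)
{s/k/Lo, s/f/Lo} → row (6,9) (6,9) (2,1) (2,1) (6,9) (6,9) (2,1) (2,1)
{s/k/Hi, s/f/Hi} → row (6,9) (6,9) (6,9) (6,9) (6,9) (6,9) (6,9) (6,9)
{q/k/Lo, q/k/Hi, q/f/Lo, q/f/Hi} → row (5,0) (5,0) (5,0) (5,0) (5,0) (5,0) (5,0) (5,0)
That's 5 distinct rows out of 12 strategies.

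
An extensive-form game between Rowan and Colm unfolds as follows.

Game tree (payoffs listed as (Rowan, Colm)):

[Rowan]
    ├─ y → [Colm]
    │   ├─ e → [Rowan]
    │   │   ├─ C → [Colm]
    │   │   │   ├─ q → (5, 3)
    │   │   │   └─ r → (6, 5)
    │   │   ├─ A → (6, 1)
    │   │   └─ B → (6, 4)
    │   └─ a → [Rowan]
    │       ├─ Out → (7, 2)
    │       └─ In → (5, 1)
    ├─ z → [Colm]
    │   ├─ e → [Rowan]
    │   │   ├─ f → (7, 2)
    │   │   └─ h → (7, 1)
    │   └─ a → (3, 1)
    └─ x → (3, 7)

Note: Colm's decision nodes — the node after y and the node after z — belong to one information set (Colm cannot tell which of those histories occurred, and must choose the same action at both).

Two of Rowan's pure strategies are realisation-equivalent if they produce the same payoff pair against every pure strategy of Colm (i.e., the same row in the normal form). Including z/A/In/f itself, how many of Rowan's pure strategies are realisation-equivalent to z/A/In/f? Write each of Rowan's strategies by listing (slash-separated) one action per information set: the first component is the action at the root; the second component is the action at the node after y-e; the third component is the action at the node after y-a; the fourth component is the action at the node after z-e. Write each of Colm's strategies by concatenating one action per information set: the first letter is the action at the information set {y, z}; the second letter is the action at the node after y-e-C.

6

Row for z/A/In/f (columns eq, er, aq, ar): (7,2) (7,2) (3,1) (3,1).
Under z/A/In/f, Rowan's choice at the node after y-e and at the node after y-a can never be reached regardless of what Colm does, so varying those choices leaves every outcome unchanged.
Holding the reachable choices fixed and varying the unreachable ones freely already gives 3 × 2 = 6 equivalent strategies.
No other strategy reproduces this row, so those 6 are the full class: z/C/Out/f, z/C/In/f, z/A/Out/f, z/A/In/f, z/B/Out/f, z/B/In/f.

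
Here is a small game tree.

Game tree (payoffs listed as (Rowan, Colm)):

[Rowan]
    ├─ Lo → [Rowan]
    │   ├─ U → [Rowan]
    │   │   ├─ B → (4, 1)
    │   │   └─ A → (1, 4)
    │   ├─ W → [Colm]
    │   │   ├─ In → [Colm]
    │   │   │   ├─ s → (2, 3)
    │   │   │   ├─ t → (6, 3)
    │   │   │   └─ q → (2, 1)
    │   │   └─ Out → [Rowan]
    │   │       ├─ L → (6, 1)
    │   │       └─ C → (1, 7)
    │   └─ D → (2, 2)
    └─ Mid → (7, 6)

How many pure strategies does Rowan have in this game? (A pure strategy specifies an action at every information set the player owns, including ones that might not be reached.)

24

Rowan owns the root with actions {Lo, Mid} — two choices.
Rowan owns the node after Lo with actions {U, W, D} — three choices.
Rowan owns the node after Lo-U with actions {B, A} — two choices.
Rowan owns the node after Lo-W-Out with actions {L, C} — two choices.
A pure strategy fixes one action at each information set independently, so the count is the product 2 × 3 × 2 × 2 = 24.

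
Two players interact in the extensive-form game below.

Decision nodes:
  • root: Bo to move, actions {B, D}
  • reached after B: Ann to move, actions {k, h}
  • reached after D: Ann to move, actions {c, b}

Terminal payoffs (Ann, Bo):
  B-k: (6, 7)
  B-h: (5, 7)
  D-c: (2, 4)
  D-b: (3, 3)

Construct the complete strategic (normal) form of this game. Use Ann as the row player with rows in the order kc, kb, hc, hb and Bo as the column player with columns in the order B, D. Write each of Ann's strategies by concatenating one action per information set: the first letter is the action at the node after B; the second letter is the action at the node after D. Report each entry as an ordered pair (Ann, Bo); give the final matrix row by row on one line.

Row kc: B→(6,7), D→(2,4)
Row kb: B→(6,7), D→(3,3)
Row hc: B→(5,7), D→(2,4)
Row hb: B→(5,7), D→(3,3)

kc: (6,7) (2,4) | kb: (6,7) (3,3) | hc: (5,7) (2,4) | hb: (5,7) (3,3)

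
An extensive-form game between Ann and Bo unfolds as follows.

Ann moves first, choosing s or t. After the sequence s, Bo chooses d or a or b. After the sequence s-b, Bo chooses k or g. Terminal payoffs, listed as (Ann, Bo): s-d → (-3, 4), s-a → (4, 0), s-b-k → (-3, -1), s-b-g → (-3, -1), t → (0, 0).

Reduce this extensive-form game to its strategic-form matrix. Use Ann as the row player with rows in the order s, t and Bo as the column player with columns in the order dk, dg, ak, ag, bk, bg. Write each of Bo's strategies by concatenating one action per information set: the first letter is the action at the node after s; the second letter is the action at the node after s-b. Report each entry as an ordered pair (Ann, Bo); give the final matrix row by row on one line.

s: (-3,4) (-3,4) (4,0) (4,0) (-3,-1) (-3,-1) | t: (0,0) (0,0) (0,0) (0,0) (0,0) (0,0)

           dk       dg       ak       ag       bk       bg
   s   (-3,4)   (-3,4)    (4,0)    (4,0)  (-3,-1)  (-3,-1)
   t    (0,0)    (0,0)    (0,0)    (0,0)    (0,0)    (0,0)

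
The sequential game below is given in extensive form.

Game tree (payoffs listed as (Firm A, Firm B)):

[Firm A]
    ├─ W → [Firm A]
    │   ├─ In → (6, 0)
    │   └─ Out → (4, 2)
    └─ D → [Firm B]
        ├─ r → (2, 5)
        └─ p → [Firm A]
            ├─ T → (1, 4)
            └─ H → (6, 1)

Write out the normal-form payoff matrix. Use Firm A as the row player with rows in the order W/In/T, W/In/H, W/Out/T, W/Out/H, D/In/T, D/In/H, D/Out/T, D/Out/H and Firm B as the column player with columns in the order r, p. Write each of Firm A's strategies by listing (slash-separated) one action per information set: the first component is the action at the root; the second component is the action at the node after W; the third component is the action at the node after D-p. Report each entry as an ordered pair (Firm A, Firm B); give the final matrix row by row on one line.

Row W/In/T: r→(6,0), p→(6,0)
Row W/In/H: r→(6,0), p→(6,0)
Row W/Out/T: r→(4,2), p→(4,2)
Row W/Out/H: r→(4,2), p→(4,2)
Row D/In/T: r→(2,5), p→(1,4)
Row D/In/H: r→(2,5), p→(6,1)
Row D/Out/T: r→(2,5), p→(1,4)
Row D/Out/H: r→(2,5), p→(6,1)

W/In/T: (6,0) (6,0) | W/In/H: (6,0) (6,0) | W/Out/T: (4,2) (4,2) | W/Out/H: (4,2) (4,2) | D/In/T: (2,5) (1,4) | D/In/H: (2,5) (6,1) | D/Out/T: (2,5) (1,4) | D/Out/H: (2,5) (6,1)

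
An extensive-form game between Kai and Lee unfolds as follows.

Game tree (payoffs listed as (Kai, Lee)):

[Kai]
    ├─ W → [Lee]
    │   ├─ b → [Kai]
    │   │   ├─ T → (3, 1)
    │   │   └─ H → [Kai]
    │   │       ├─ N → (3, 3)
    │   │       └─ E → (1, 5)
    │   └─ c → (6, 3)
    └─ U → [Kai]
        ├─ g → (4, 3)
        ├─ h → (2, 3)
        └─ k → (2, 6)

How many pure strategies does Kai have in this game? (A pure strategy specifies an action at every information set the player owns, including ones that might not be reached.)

Kai owns the root with actions {W, U} — two choices.
Kai owns the node after U with actions {g, h, k} — three choices.
Kai owns the node after W-b with actions {T, H} — two choices.
Kai owns the node after W-b-H with actions {N, E} — two choices.
A pure strategy fixes one action at each information set independently, so the count is the product 2 × 3 × 2 × 2 = 24.

24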